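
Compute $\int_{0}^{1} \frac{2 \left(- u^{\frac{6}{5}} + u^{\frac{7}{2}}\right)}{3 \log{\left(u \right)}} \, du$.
$\log{\left(\frac{3 \cdot 5^{\frac{2}{3}} \sqrt[3]{66}}{22} \right)}$

Introduce a parameter $a$ in the exponent: let $I(a) = \int_{0}^{1} \frac{2 \left(- u^{\frac{6}{5}} + u^{a}\right)}{3 \log{\left(u \right)}} \, du$.

Since $\dfrac{\partial}{\partial a}\,u^{a} = u^{a} \ln u$, the $\ln u$ in the denominator cancels and
$$\frac{dI}{da} = \int_{0}^{1} \frac{2}{3} u^{a} \, du = \frac{2}{3} \left[\frac{u^{a+1}}{a+1}\right]_0^1 = \frac{2}{3 \left(a + 1\right)}.$$

Integrating with respect to $a$ gives $I(a) = \log{\left(\frac{\sqrt[3]{11} \cdot 5^{\frac{2}{3}} \left(a + 1\right)^{\frac{2}{3}}}{11} \right)} + C$.

At $a = \frac{6}{5}$ the integrand is identically $0$, so $I(\frac{6}{5}) = 0$. The closed form gives $0$, hence $C = 0$.

Setting $a = \frac{7}{2}$:
$$I = \log{\left(\frac{3 \cdot 5^{\frac{2}{3}} \sqrt[3]{66}}{22} \right)}.$$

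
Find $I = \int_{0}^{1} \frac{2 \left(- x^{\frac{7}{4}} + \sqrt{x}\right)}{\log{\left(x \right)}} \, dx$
$\log{\left(\frac{36}{121} \right)}$

Introduce a parameter $a$ in the exponent: let $I(a) = \int_{0}^{1} \frac{2 \left(- x^{\frac{7}{4}} + x^{a}\right)}{\log{\left(x \right)}} \, dx$.

Since $\dfrac{\partial}{\partial a}\,x^{a} = x^{a} \ln x$, the $\ln x$ in the denominator cancels and
$$\frac{dI}{da} = \int_{0}^{1} 2 x^{a} \, dx = 2 \left[\frac{x^{a+1}}{a+1}\right]_0^1 = \frac{2}{a + 1}.$$

Integrating with respect to $a$ gives $I(a) = \log{\left(\frac{16 \left(a + 1\right)^{2}}{121} \right)} + C$.

At $a = \frac{7}{4}$ the integrand is identically $0$, so $I(\frac{7}{4}) = 0$. The closed form gives $0$, hence $C = 0$.

Setting $a = \frac{1}{2}$:
$$I = \log{\left(\frac{36}{121} \right)}.$$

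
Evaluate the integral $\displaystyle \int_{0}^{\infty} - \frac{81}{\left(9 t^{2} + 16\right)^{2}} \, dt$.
$- \frac{27 \pi}{256}$

Start from the standard arctangent integral
$$J(a) = \int_{0}^{\infty} - \frac{1}{a^{2} + t^{2}} \, dt = - \frac{\pi}{2 a}.$$

Differentiating under the integral sign with respect to $a$,
$$\frac{dJ}{da} = \int_{0}^{\infty} \frac{2 a}{\left(a^{2} + t^{2}\right)^{2}} \, dt = \frac{\pi}{2 a^{2}},$$
so $\int_{0}^{\infty} - \frac{1}{\left(a^{2} + t^{2}\right)^{2}} \, dt = - \frac{\pi}{4 a^{3}}$.

Setting $a = \frac{4}{3}$:
$$I = - \frac{27 \pi}{256}.$$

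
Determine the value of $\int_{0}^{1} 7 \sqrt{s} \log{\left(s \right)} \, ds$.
$- \frac{28}{9}$

Start from the elementary integral
$$J(a) = \int_{0}^{1} 7 s^{a} \, ds = \frac{7}{a + 1}.$$

Differentiating under the integral sign brings down a factor of $\ln s$:
$$\frac{dJ}{da} = \int_{0}^{1} 7 s^{a} \log{\left(s \right)} \, ds = - \frac{7}{\left(a + 1\right)^{2}}.$$

The integral on the left is $I$, so $I = - \frac{7}{\left(a + 1\right)^{2}}$.

Setting $a = \frac{1}{2}$:
$$I = - \frac{28}{9}.$$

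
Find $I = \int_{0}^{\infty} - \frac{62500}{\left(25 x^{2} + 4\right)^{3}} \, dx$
$- \frac{9375 \pi}{128}$

Start from the standard arctangent integral
$$J(a) = \int_{0}^{\infty} - \frac{4}{a^{2} + x^{2}} \, dx = - \frac{2 \pi}{a}.$$

Differentiating under the integral sign with respect to $a$,
$$\frac{dJ}{da} = \int_{0}^{\infty} \frac{8 a}{\left(a^{2} + x^{2}\right)^{2}} \, dx = \frac{2 \pi}{a^{2}},$$
so $\int_{0}^{\infty} - \frac{4}{\left(a^{2} + x^{2}\right)^{2}} \, dx = - \frac{\pi}{a^{3}}$.

Repeating — each differentiation of $1/(x^2+a^2)^j$ produces $-2ja/(x^2+a^2)^{j+1}$ — and dividing through by $-2ja$ at each step yields, after $2$ differentiations in total,
$$\int_{0}^{\infty} - \frac{4}{\left(a^{2} + x^{2}\right)^{3}} \, dx = - \frac{3 \pi}{4 a^{5}}.$$

Setting $a = \frac{2}{5}$:
$$I = - \frac{9375 \pi}{128}.$$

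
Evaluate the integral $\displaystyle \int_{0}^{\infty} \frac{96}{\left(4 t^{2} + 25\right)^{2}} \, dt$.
$\frac{12 \pi}{125}$

Begin with the known result
$$J(a) = \int_{0}^{\infty} \frac{6}{a^{2} + t^{2}} \, dt = \frac{3 \pi}{a}.$$

Differentiating under the integral sign with respect to $a$,
$$\frac{dJ}{da} = \int_{0}^{\infty} - \frac{12 a}{\left(a^{2} + t^{2}\right)^{2}} \, dt = - \frac{3 \pi}{a^{2}},$$
so $\int_{0}^{\infty} \frac{6}{\left(a^{2} + t^{2}\right)^{2}} \, dt = \frac{3 \pi}{2 a^{3}}$.

Setting $a = \frac{5}{2}$:
$$I = \frac{12 \pi}{125}.$$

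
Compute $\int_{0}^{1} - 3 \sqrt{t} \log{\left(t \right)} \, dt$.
$\frac{4}{3}$

Consider the simpler parametrised integral
$$J(a) = \int_{0}^{1} - 3 t^{a} \, dt = - \frac{3}{a + 1}.$$

Differentiating under the integral sign brings down a factor of $\ln t$:
$$\frac{dJ}{da} = \int_{0}^{1} - 3 t^{a} \log{\left(t \right)} \, dt = \frac{3}{\left(a + 1\right)^{2}}.$$

The integral on the left is $I$, so $I = \frac{3}{\left(a + 1\right)^{2}}$.

Setting $a = \frac{1}{2}$:
$$I = \frac{4}{3}.$$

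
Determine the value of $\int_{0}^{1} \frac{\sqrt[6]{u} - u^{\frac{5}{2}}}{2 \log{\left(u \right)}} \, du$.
$- \frac{\log{\left(6 \right)}}{2} + \frac{\log{\left(2 \right)}}{2}$

Replace the exponent $\frac{5}{2}$ by a parameter $a$: let $I(a) = \int_{0}^{1} \frac{\sqrt[6]{u} - u^{a}}{2 \log{\left(u \right)}} \, du$.

Since $\dfrac{\partial}{\partial a}\,u^{a} = u^{a} \ln u$, the $\ln u$ in the denominator cancels and
$$\frac{dI}{da} = \int_{0}^{1} - \frac{1}{2} u^{a} \, du = - \frac{1}{2} \left[\frac{u^{a+1}}{a+1}\right]_0^1 = - \frac{1}{2 a + 2}.$$

Integrating with respect to $a$ gives $I(a) = - \frac{\log{\left(a + 1 \right)}}{2} - \frac{\log{\left(6 \right)}}{2} + \frac{\log{\left(7 \right)}}{2} + C$.

At $a = \frac{1}{6}$ the integrand is identically $0$, so $I(\frac{1}{6}) = 0$. The closed form gives $0$, hence $C = 0$.

Setting $a = \frac{5}{2}$:
$$I = - \frac{\log{\left(6 \right)}}{2} + \frac{\log{\left(2 \right)}}{2}.$$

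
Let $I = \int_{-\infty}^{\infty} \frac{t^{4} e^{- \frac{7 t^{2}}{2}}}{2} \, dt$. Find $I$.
$\frac{3 \sqrt{14} \sqrt{\pi}}{686}$

Start from the elementary integral
$$J(a) = \int_{-\infty}^{\infty} \frac{e^{- a t^{2}}}{2} \, dt = \frac{\sqrt{\pi}}{2 \sqrt{a}}.$$

Differentiating under the integral sign brings down a factor of $(-t^2)$:
$$\frac{dJ}{da} = \int_{-\infty}^{\infty} - \frac{t^{2} e^{- a t^{2}}}{2} \, dt = - \frac{\sqrt{\pi}}{4 a^{\frac{3}{2}}}.$$

Repeating twice in total — each differentiation brings down another $(-t^2)$ — gives
$$\frac{d^{2}J}{da^{2}} = \int_{-\infty}^{\infty} \frac{t^{4} e^{- a t^{2}}}{2} \, dt = \frac{3 \sqrt{\pi}}{8 a^{\frac{5}{2}}},$$
and the integrand here is exactly the target integrand, so $I = \frac{3 \sqrt{\pi}}{8 a^{\frac{5}{2}}}$.

Setting $a = \frac{7}{2}$:
$$I = \frac{3 \sqrt{14} \sqrt{\pi}}{686}.$$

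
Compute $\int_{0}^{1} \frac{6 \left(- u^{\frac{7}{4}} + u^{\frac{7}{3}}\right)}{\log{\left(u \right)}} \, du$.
$- \log{\left(\frac{1291467969}{4096000000} \right)}$

Consider the one-parameter family: let $I(a) = \int_{0}^{1} \frac{6 \left(u^{\frac{7}{3}} - u^{a}\right)}{\log{\left(u \right)}} \, du$.

Since $\dfrac{\partial}{\partial a}\,u^{a} = u^{a} \ln u$, the $\ln u$ in the denominator cancels and
$$\frac{dI}{da} = \int_{0}^{1} -6 u^{a} \, du = -6 \left[\frac{u^{a+1}}{a+1}\right]_0^1 = - \frac{6}{a + 1}.$$

Integrating with respect to $a$ gives $I(a) = - \log{\left(\frac{729 \left(a + 1\right)^{6}}{1000000} \right)} + C$.

At $a = \frac{7}{3}$ the integrand is identically $0$, so $I(\frac{7}{3}) = 0$. The closed form gives $0$, hence $C = 0$.

Setting $a = \frac{7}{4}$:
$$I = - \log{\left(\frac{1291467969}{4096000000} \right)}.$$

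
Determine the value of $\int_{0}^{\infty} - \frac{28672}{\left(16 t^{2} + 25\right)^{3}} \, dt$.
$- \frac{1344 \pi}{3125}$

Start from the standard arctangent integral
$$J(a) = \int_{0}^{\infty} - \frac{7}{a^{2} + t^{2}} \, dt = - \frac{7 \pi}{2 a}.$$

Differentiating under the integral sign with respect to $a$,
$$\frac{dJ}{da} = \int_{0}^{\infty} \frac{14 a}{\left(a^{2} + t^{2}\right)^{2}} \, dt = \frac{7 \pi}{2 a^{2}},$$
so $\int_{0}^{\infty} - \frac{7}{\left(a^{2} + t^{2}\right)^{2}} \, dt = - \frac{7 \pi}{4 a^{3}}$.

Repeating — each differentiation of $1/(t^2+a^2)^j$ produces $-2ja/(t^2+a^2)^{j+1}$ — and dividing through by $-2ja$ at each step yields, after $2$ differentiations in total,
$$\int_{0}^{\infty} - \frac{7}{\left(a^{2} + t^{2}\right)^{3}} \, dt = - \frac{21 \pi}{16 a^{5}}.$$

Setting $a = \frac{5}{4}$:
$$I = - \frac{1344 \pi}{3125}.$$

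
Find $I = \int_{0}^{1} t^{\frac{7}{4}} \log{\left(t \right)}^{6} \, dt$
$\frac{11796480}{19487171}$

Start from the elementary integral
$$J(a) = \int_{0}^{1} t^{a} \, dt = \frac{1}{a + 1}.$$

Differentiating under the integral sign brings down a factor of $\ln t$:
$$\frac{dJ}{da} = \int_{0}^{1} t^{a} \log{\left(t \right)} \, dt = - \frac{1}{\left(a + 1\right)^{2}}.$$

Repeating $6$ times in total — each differentiation brings down another $\ln t$ — gives
$$\frac{d^{6}J}{da^{6}} = \int_{0}^{1} t^{a} \log{\left(t \right)}^{6} \, dt = \frac{720}{\left(a + 1\right)^{7}},$$
and the integrand here is exactly the target integrand, so $I = \frac{720}{\left(a + 1\right)^{7}}$.

Setting $a = \frac{7}{4}$:
$$I = \frac{11796480}{19487171}.$$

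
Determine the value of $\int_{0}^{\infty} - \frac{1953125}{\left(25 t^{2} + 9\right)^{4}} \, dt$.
$- \frac{1953125 \pi}{69984}$

Begin with the known result
$$J(a) = \int_{0}^{\infty} - \frac{5}{a^{2} + t^{2}} \, dt = - \frac{5 \pi}{2 a}.$$

Differentiating under the integral sign with respect to $a$,
$$\frac{dJ}{da} = \int_{0}^{\infty} \frac{10 a}{\left(a^{2} + t^{2}\right)^{2}} \, dt = \frac{5 \pi}{2 a^{2}},$$
so $\int_{0}^{\infty} - \frac{5}{\left(a^{2} + t^{2}\right)^{2}} \, dt = - \frac{5 \pi}{4 a^{3}}$.

Repeating — each differentiation of $1/(t^2+a^2)^j$ produces $-2ja/(t^2+a^2)^{j+1}$ — and dividing through by $-2ja$ at each step yields, after $3$ differentiations in total,
$$\int_{0}^{\infty} - \frac{5}{\left(a^{2} + t^{2}\right)^{4}} \, dt = - \frac{25 \pi}{32 a^{7}}.$$

Setting $a = \frac{3}{5}$:
$$I = - \frac{1953125 \pi}{69984}.$$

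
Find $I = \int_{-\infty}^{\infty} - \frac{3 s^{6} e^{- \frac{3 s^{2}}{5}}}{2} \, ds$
$- \frac{625 \sqrt{15} \sqrt{\pi}}{144}$

Begin with the known integral
$$J(a) = \int_{-\infty}^{\infty} - \frac{3 e^{- a s^{2}}}{2} \, ds = - \frac{3 \sqrt{\pi}}{2 \sqrt{a}}.$$

Differentiating under the integral sign brings down a factor of $(-s^2)$:
$$\frac{dJ}{da} = \int_{-\infty}^{\infty} \frac{3 s^{2} e^{- a s^{2}}}{2} \, ds = \frac{3 \sqrt{\pi}}{4 a^{\frac{3}{2}}}.$$

Repeating $3$ times in total — each differentiation brings down another $(-s^2)$ — gives
$$\frac{d^{3}J}{da^{3}} = \int_{-\infty}^{\infty} \frac{3 s^{6} e^{- a s^{2}}}{2} \, ds = \frac{45 \sqrt{\pi}}{16 a^{\frac{7}{2}}},$$
and the integrand here is $(-1)^{3}$ times the target integrand, so $I = (-1)^{3}\,\frac{d^{3}J}{da^{3}} = - \frac{45 \sqrt{\pi}}{16 a^{\frac{7}{2}}}$.

Setting $a = \frac{3}{5}$:
$$I = - \frac{625 \sqrt{15} \sqrt{\pi}}{144}.$$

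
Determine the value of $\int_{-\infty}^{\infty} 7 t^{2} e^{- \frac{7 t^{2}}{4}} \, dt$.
$\frac{4 \sqrt{7} \sqrt{\pi}}{7}$

Begin with the known integral
$$J(a) = \int_{-\infty}^{\infty} 7 e^{- a t^{2}} \, dt = \frac{7 \sqrt{\pi}}{\sqrt{a}}.$$

Differentiating under the integral sign brings down a factor of $(-t^2)$:
$$\frac{dJ}{da} = \int_{-\infty}^{\infty} - 7 t^{2} e^{- a t^{2}} \, dt = - \frac{7 \sqrt{\pi}}{2 a^{\frac{3}{2}}}.$$

The integral on the left is $-I$, so $I = \frac{7 \sqrt{\pi}}{2 a^{\frac{3}{2}}}$.

Setting $a = \frac{7}{4}$:
$$I = \frac{4 \sqrt{7} \sqrt{\pi}}{7}.$$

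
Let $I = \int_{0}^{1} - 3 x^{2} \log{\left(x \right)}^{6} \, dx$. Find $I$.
$- \frac{80}{81}$

Consider the simpler parametrised integral
$$J(a) = \int_{0}^{1} - 3 x^{a} \, dx = - \frac{3}{a + 1}.$$

Differentiating under the integral sign brings down a factor of $\ln x$:
$$\frac{dJ}{da} = \int_{0}^{1} - 3 x^{a} \log{\left(x \right)} \, dx = \frac{3}{\left(a + 1\right)^{2}}.$$

Repeating $6$ times in total — each differentiation brings down another $\ln x$ — gives
$$\frac{d^{6}J}{da^{6}} = \int_{0}^{1} - 3 x^{a} \log{\left(x \right)}^{6} \, dx = - \frac{2160}{\left(a + 1\right)^{7}},$$
and the integrand here is exactly the target integrand, so $I = - \frac{2160}{\left(a + 1\right)^{7}}$.

Setting $a = 2$:
$$I = - \frac{80}{81}.$$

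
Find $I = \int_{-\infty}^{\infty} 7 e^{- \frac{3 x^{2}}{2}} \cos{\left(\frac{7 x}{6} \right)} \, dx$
$\frac{7 \sqrt{6} \sqrt{\pi}}{3 e^{\frac{49}{216}}}$

Treat the cosine frequency as a parameter and define $I(b) = \int_{-\infty}^{\infty} 7 e^{- \frac{3 x^{2}}{2}} \cos{\left(b x \right)} \, dx$.

Differentiating under the integral sign,
$$I'(b) = \int_{-\infty}^{\infty} - 7 x e^{- \frac{3 x^{2}}{2}} \sin{\left(b x \right)} \, dx.$$

Integrate $\int_{-\infty}^{\infty} x \sin(b x)\, e^{- \frac{3 x^{2}}{2}}\, dx$ by parts with $u = \sin(b x)$ and $dv = x\, e^{- \frac{3 x^{2}}{2}}\, dx$, giving $v = - \frac{e^{- \frac{3 x^{2}}{2}}}{3}$. The boundary term vanishes and
$$\int_{-\infty}^{\infty} x \sin(b x)\, e^{- \frac{3 x^{2}}{2}}\, dx = \frac{b}{3} \int_{-\infty}^{\infty} \cos(b x)\, e^{- \frac{3 x^{2}}{2}}\, dx,$$
so $I'(b) = - \frac{b}{3}\, I(b)$.

This is a separable first-order ODE; solving with the initial condition $I(0) = \int_{-\infty}^{\infty} 7 e^{- \frac{3 x^{2}}{2}}\,dx = \frac{7 \sqrt{6} \sqrt{\pi}}{3}$ gives
$$I(b) = \frac{7 \sqrt{6} \sqrt{\pi} e^{- \frac{b^{2}}{6}}}{3}.$$

Setting $b = \frac{7}{6}$:
$$I = \frac{7 \sqrt{6} \sqrt{\pi}}{3 e^{\frac{49}{216}}}.$$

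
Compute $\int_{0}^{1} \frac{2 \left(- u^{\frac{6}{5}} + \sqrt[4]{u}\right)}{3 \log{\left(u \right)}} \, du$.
$\log{\left(\frac{5 \sqrt[3]{220}}{44} \right)}$

Replace the exponent $\frac{1}{4}$ by a parameter $a$: let $I(a) = \int_{0}^{1} \frac{2 \left(- u^{\frac{6}{5}} + u^{a}\right)}{3 \log{\left(u \right)}} \, du$.

Since $\dfrac{\partial}{\partial a}\,u^{a} = u^{a} \ln u$, the $\ln u$ in the denominator cancels and
$$\frac{dI}{da} = \int_{0}^{1} \frac{2}{3} u^{a} \, du = \frac{2}{3} \left[\frac{u^{a+1}}{a+1}\right]_0^1 = \frac{2}{3 \left(a + 1\right)}.$$

Integrating with respect to $a$ gives $I(a) = \log{\left(\frac{\sqrt[3]{11} \cdot 5^{\frac{2}{3}} \left(a + 1\right)^{\frac{2}{3}}}{11} \right)} + C$.

At $a = \frac{6}{5}$ the integrand is identically $0$, so $I(\frac{6}{5}) = 0$. The closed form gives $0$, hence $C = 0$.

Setting $a = \frac{1}{4}$:
$$I = \log{\left(\frac{5 \sqrt[3]{220}}{44} \right)}.$$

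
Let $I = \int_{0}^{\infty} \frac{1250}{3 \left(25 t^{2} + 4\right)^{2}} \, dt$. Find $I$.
$\frac{125 \pi}{48}$

Begin with the known result
$$J(a) = \int_{0}^{\infty} \frac{2}{3 \left(a^{2} + t^{2}\right)} \, dt = \frac{\pi}{3 a}.$$

Differentiating under the integral sign with respect to $a$,
$$\frac{dJ}{da} = \int_{0}^{\infty} - \frac{4 a}{3 \left(a^{2} + t^{2}\right)^{2}} \, dt = - \frac{\pi}{3 a^{2}},$$
so $\int_{0}^{\infty} \frac{2}{3 \left(a^{2} + t^{2}\right)^{2}} \, dt = \frac{\pi}{6 a^{3}}$.

Setting $a = \frac{2}{5}$:
$$I = \frac{125 \pi}{48}.$$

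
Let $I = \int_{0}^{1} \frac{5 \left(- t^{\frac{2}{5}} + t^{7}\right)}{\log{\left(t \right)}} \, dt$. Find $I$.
$- \log{\left(\frac{16807}{102400000} \right)}$

Introduce a parameter $a$ in the exponent: let $I(a) = \int_{0}^{1} \frac{5 \left(t^{7} - t^{a}\right)}{\log{\left(t \right)}} \, dt$.

Since $\dfrac{\partial}{\partial a}\,t^{a} = t^{a} \ln t$, the $\ln t$ in the denominator cancels and
$$\frac{dI}{da} = \int_{0}^{1} -5 t^{a} \, dt = -5 \left[\frac{t^{a+1}}{a+1}\right]_0^1 = - \frac{5}{a + 1}.$$

Integrating with respect to $a$ gives $I(a) = - \log{\left(\frac{\left(a + 1\right)^{5}}{32768} \right)} + C$.

At $a = 7$ the integrand is identically $0$, so $I(7) = 0$. The closed form gives $0$, hence $C = 0$.

Setting $a = \frac{2}{5}$:
$$I = - \log{\left(\frac{16807}{102400000} \right)}.$$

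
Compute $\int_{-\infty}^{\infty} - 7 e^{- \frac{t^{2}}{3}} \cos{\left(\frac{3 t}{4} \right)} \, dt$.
$- \frac{7 \sqrt{3} \sqrt{\pi}}{e^{\frac{27}{64}}}$

Let $b$ denote the cosine frequency and define $I(b) = \int_{-\infty}^{\infty} - 7 e^{- \frac{t^{2}}{3}} \cos{\left(b t \right)} \, dt$.

Differentiating under the integral sign,
$$I'(b) = \int_{-\infty}^{\infty} 7 t e^{- \frac{t^{2}}{3}} \sin{\left(b t \right)} \, dt.$$

Integrate $\int_{-\infty}^{\infty} t \sin(b t)\, e^{- \frac{t^{2}}{3}}\, dt$ by parts with $u = \sin(b t)$ and $dv = t\, e^{- \frac{t^{2}}{3}}\, dt$, giving $v = - \frac{3 e^{- \frac{t^{2}}{3}}}{2}$. The boundary term vanishes and
$$\int_{-\infty}^{\infty} t \sin(b t)\, e^{- \frac{t^{2}}{3}}\, dt = \frac{3 b}{2} \int_{-\infty}^{\infty} \cos(b t)\, e^{- \frac{t^{2}}{3}}\, dt,$$
so $I'(b) = - \frac{3 b}{2}\, I(b)$.

This is a separable first-order ODE; solving with the initial condition $I(0) = \int_{-\infty}^{\infty} - 7 e^{- \frac{t^{2}}{3}}\,dt = - 7 \sqrt{3} \sqrt{\pi}$ gives
$$I(b) = - 7 \sqrt{3} \sqrt{\pi} e^{- \frac{3 b^{2}}{4}}.$$

Setting $b = \frac{3}{4}$:
$$I = - \frac{7 \sqrt{3} \sqrt{\pi}}{e^{\frac{27}{64}}}.$$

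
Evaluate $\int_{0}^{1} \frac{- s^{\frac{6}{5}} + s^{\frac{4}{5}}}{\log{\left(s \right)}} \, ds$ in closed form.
$\log{\left(\frac{9}{11} \right)}$

Consider the one-parameter family: let $I(a) = \int_{0}^{1} \frac{- s^{\frac{6}{5}} + s^{a}}{\log{\left(s \right)}} \, ds$.

Since $\dfrac{\partial}{\partial a}\,s^{a} = s^{a} \ln s$, the $\ln s$ in the denominator cancels and
$$\frac{dI}{da} = \int_{0}^{1} s^{a} \, ds = \left[\frac{s^{a+1}}{a+1}\right]_0^1 = \frac{1}{a + 1}.$$

Integrating with respect to $a$ gives $I(a) = \log{\left(\frac{5 a}{11} + \frac{5}{11} \right)} + C$.

At $a = \frac{6}{5}$ the integrand is identically $0$, so $I(\frac{6}{5}) = 0$. The closed form gives $0$, hence $C = 0$.

Setting $a = \frac{4}{5}$:
$$I = \log{\left(\frac{9}{11} \right)}.$$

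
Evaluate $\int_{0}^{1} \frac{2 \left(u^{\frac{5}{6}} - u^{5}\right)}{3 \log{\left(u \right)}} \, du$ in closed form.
$\log{\left(\frac{66^{\frac{2}{3}}}{36} \right)}$

Introduce a parameter $a$ in the exponent: let $I(a) = \int_{0}^{1} \frac{2 \left(u^{\frac{5}{6}} - u^{a}\right)}{3 \log{\left(u \right)}} \, du$.

Since $\dfrac{\partial}{\partial a}\,u^{a} = u^{a} \ln u$, the $\ln u$ in the denominator cancels and
$$\frac{dI}{da} = \int_{0}^{1} - \frac{2}{3} u^{a} \, du = - \frac{2}{3} \left[\frac{u^{a+1}}{a+1}\right]_0^1 = - \frac{2}{3 a + 3}.$$

Integrating with respect to $a$ gives $I(a) = - \frac{2 \log{\left(a + 1 \right)}}{3} - \frac{2 \log{\left(6 \right)}}{3} + \frac{2 \log{\left(11 \right)}}{3} + C$.

At $a = \frac{5}{6}$ the integrand is identically $0$, so $I(\frac{5}{6}) = 0$. The closed form gives $0$, hence $C = 0$.

Setting $a = 5$:
$$I = \log{\left(\frac{66^{\frac{2}{3}}}{36} \right)}.$$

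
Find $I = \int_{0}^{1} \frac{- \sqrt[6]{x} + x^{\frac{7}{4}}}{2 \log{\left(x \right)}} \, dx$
$- \log{\left(14 \right)} + \frac{\log{\left(462 \right)}}{2}$

Replace the exponent $\frac{7}{4}$ by a parameter $a$: let $I(a) = \int_{0}^{1} \frac{- \sqrt[6]{x} + x^{a}}{2 \log{\left(x \right)}} \, dx$.

Since $\dfrac{\partial}{\partial a}\,x^{a} = x^{a} \ln x$, the $\ln x$ in the denominator cancels and
$$\frac{dI}{da} = \int_{0}^{1} \frac{1}{2} x^{a} \, dx = \frac{1}{2} \left[\frac{x^{a+1}}{a+1}\right]_0^1 = \frac{1}{2 \left(a + 1\right)}.$$

Integrating with respect to $a$ gives $I(a) = \log{\left(\frac{\sqrt{42} \sqrt{a + 1}}{7} \right)} + C$.

At $a = \frac{1}{6}$ the integrand is identically $0$, so $I(\frac{1}{6}) = 0$. The closed form gives $0$, hence $C = 0$.

Setting $a = \frac{7}{4}$:
$$I = - \log{\left(14 \right)} + \frac{\log{\left(462 \right)}}{2}.$$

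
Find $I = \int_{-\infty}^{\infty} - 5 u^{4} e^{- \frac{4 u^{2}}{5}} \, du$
$- \frac{375 \sqrt{5} \sqrt{\pi}}{128}$

Begin with the known integral
$$J(a) = \int_{-\infty}^{\infty} - 5 e^{- a u^{2}} \, du = - \frac{5 \sqrt{\pi}}{\sqrt{a}}.$$

Differentiating under the integral sign brings down a factor of $(-u^2)$:
$$\frac{dJ}{da} = \int_{-\infty}^{\infty} 5 u^{2} e^{- a u^{2}} \, du = \frac{5 \sqrt{\pi}}{2 a^{\frac{3}{2}}}.$$

Repeating twice in total — each differentiation brings down another $(-u^2)$ — gives
$$\frac{d^{2}J}{da^{2}} = \int_{-\infty}^{\infty} - 5 u^{4} e^{- a u^{2}} \, du = - \frac{15 \sqrt{\pi}}{4 a^{\frac{5}{2}}},$$
and the integrand here is exactly the target integrand, so $I = - \frac{15 \sqrt{\pi}}{4 a^{\frac{5}{2}}}$.

Setting $a = \frac{4}{5}$:
$$I = - \frac{375 \sqrt{5} \sqrt{\pi}}{128}.$$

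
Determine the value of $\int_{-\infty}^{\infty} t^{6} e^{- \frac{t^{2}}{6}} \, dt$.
$405 \sqrt{6} \sqrt{\pi}$

Start from the elementary integral
$$J(a) = \int_{-\infty}^{\infty} e^{- a t^{2}} \, dt = \frac{\sqrt{\pi}}{\sqrt{a}}.$$

Differentiating under the integral sign brings down a factor of $(-t^2)$:
$$\frac{dJ}{da} = \int_{-\infty}^{\infty} - t^{2} e^{- a t^{2}} \, dt = - \frac{\sqrt{\pi}}{2 a^{\frac{3}{2}}}.$$

Repeating $3$ times in total — each differentiation brings down another $(-t^2)$ — gives
$$\frac{d^{3}J}{da^{3}} = \int_{-\infty}^{\infty} - t^{6} e^{- a t^{2}} \, dt = - \frac{15 \sqrt{\pi}}{8 a^{\frac{7}{2}}},$$
and the integrand here is $(-1)^{3}$ times the target integrand, so $I = (-1)^{3}\,\frac{d^{3}J}{da^{3}} = \frac{15 \sqrt{\pi}}{8 a^{\frac{7}{2}}}$.

Setting $a = \frac{1}{6}$:
$$I = 405 \sqrt{6} \sqrt{\pi}.$$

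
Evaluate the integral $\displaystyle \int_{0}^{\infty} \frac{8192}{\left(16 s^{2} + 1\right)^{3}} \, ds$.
$384 \pi$

Recall the elementary integral
$$J(a) = \int_{0}^{\infty} \frac{2}{a^{2} + s^{2}} \, ds = \frac{\pi}{a}.$$

Differentiating under the integral sign with respect to $a$,
$$\frac{dJ}{da} = \int_{0}^{\infty} - \frac{4 a}{\left(a^{2} + s^{2}\right)^{2}} \, ds = - \frac{\pi}{a^{2}},$$
so $\int_{0}^{\infty} \frac{2}{\left(a^{2} + s^{2}\right)^{2}} \, ds = \frac{\pi}{2 a^{3}}$.

Repeating — each differentiation of $1/(s^2+a^2)^j$ produces $-2ja/(s^2+a^2)^{j+1}$ — and dividing through by $-2ja$ at each step yields, after $2$ differentiations in total,
$$\int_{0}^{\infty} \frac{2}{\left(a^{2} + s^{2}\right)^{3}} \, ds = \frac{3 \pi}{8 a^{5}}.$$

Setting $a = \frac{1}{4}$:
$$I = 384 \pi.$$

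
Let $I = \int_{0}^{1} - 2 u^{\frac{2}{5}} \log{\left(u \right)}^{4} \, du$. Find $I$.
$- \frac{150000}{16807}$

Begin with the known integral
$$J(a) = \int_{0}^{1} - 2 u^{a} \, du = - \frac{2}{a + 1}.$$

Differentiating under the integral sign brings down a factor of $\ln u$:
$$\frac{dJ}{da} = \int_{0}^{1} - 2 u^{a} \log{\left(u \right)} \, du = \frac{2}{\left(a + 1\right)^{2}}.$$

Repeating $4$ times in total — each differentiation brings down another $\ln u$ — gives
$$\frac{d^{4}J}{da^{4}} = \int_{0}^{1} - 2 u^{a} \log{\left(u \right)}^{4} \, du = - \frac{48}{\left(a + 1\right)^{5}},$$
and the integrand here is exactly the target integrand, so $I = - \frac{48}{\left(a + 1\right)^{5}}$.

Setting $a = \frac{2}{5}$:
$$I = - \frac{150000}{16807}.$$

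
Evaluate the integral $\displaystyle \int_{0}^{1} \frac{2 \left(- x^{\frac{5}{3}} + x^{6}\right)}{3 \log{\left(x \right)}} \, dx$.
$\log{\left(\frac{21^{\frac{2}{3}}}{4} \right)}$

Consider the one-parameter family: let $I(a) = \int_{0}^{1} \frac{2 \left(x^{6} - x^{a}\right)}{3 \log{\left(x \right)}} \, dx$.

Since $\dfrac{\partial}{\partial a}\,x^{a} = x^{a} \ln x$, the $\ln x$ in the denominator cancels and
$$\frac{dI}{da} = \int_{0}^{1} - \frac{2}{3} x^{a} \, dx = - \frac{2}{3} \left[\frac{x^{a+1}}{a+1}\right]_0^1 = - \frac{2}{3 a + 3}.$$

Integrating with respect to $a$ gives $I(a) = - \frac{2 \log{\left(a + 1 \right)}}{3} + \frac{2 \log{\left(7 \right)}}{3} + C$.

At $a = 6$ the integrand is identically $0$, so $I(6) = 0$. The closed form gives $0$, hence $C = 0$.

Setting $a = \frac{5}{3}$:
$$I = \log{\left(\frac{21^{\frac{2}{3}}}{4} \right)}.$$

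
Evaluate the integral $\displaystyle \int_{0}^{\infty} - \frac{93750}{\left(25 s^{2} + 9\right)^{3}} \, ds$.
$- \frac{3125 \pi}{216}$

Recall the elementary integral
$$J(a) = \int_{0}^{\infty} - \frac{6}{a^{2} + s^{2}} \, ds = - \frac{3 \pi}{a}.$$

Differentiating under the integral sign with respect to $a$,
$$\frac{dJ}{da} = \int_{0}^{\infty} \frac{12 a}{\left(a^{2} + s^{2}\right)^{2}} \, ds = \frac{3 \pi}{a^{2}},$$
so $\int_{0}^{\infty} - \frac{6}{\left(a^{2} + s^{2}\right)^{2}} \, ds = - \frac{3 \pi}{2 a^{3}}$.

Repeating — each differentiation of $1/(s^2+a^2)^j$ produces $-2ja/(s^2+a^2)^{j+1}$ — and dividing through by $-2ja$ at each step yields, after $2$ differentiations in total,
$$\int_{0}^{\infty} - \frac{6}{\left(a^{2} + s^{2}\right)^{3}} \, ds = - \frac{9 \pi}{8 a^{5}}.$$

Setting $a = \frac{3}{5}$:
$$I = - \frac{3125 \pi}{216}.$$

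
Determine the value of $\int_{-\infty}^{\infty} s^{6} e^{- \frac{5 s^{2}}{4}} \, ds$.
$\frac{48 \sqrt{5} \sqrt{\pi}}{125}$

Begin with the known integral
$$J(a) = \int_{-\infty}^{\infty} e^{- a s^{2}} \, ds = \frac{\sqrt{\pi}}{\sqrt{a}}.$$

Differentiating under the integral sign brings down a factor of $(-s^2)$:
$$\frac{dJ}{da} = \int_{-\infty}^{\infty} - s^{2} e^{- a s^{2}} \, ds = - \frac{\sqrt{\pi}}{2 a^{\frac{3}{2}}}.$$

Repeating $3$ times in total — each differentiation brings down another $(-s^2)$ — gives
$$\frac{d^{3}J}{da^{3}} = \int_{-\infty}^{\infty} - s^{6} e^{- a s^{2}} \, ds = - \frac{15 \sqrt{\pi}}{8 a^{\frac{7}{2}}},$$
and the integrand here is $(-1)^{3}$ times the target integrand, so $I = (-1)^{3}\,\frac{d^{3}J}{da^{3}} = \frac{15 \sqrt{\pi}}{8 a^{\frac{7}{2}}}$.

Setting $a = \frac{5}{4}$:
$$I = \frac{48 \sqrt{5} \sqrt{\pi}}{125}.$$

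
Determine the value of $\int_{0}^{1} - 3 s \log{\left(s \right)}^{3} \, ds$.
$\frac{9}{8}$

Start from the elementary integral
$$J(a) = \int_{0}^{1} - 3 s^{a} \, ds = - \frac{3}{a + 1}.$$

Differentiating under the integral sign brings down a factor of $\ln s$:
$$\frac{dJ}{da} = \int_{0}^{1} - 3 s^{a} \log{\left(s \right)} \, ds = \frac{3}{\left(a + 1\right)^{2}}.$$

Repeating $3$ times in total — each differentiation brings down another $\ln s$ — gives
$$\frac{d^{3}J}{da^{3}} = \int_{0}^{1} - 3 s^{a} \log{\left(s \right)}^{3} \, ds = \frac{18}{\left(a + 1\right)^{4}},$$
and the integrand here is exactly the target integrand, so $I = \frac{18}{\left(a + 1\right)^{4}}$.

Setting $a = 1$:
$$I = \frac{9}{8}.$$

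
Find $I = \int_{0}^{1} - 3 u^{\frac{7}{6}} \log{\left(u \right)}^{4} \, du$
$- \frac{559872}{371293}$

Consider the simpler parametrised integral
$$J(a) = \int_{0}^{1} - 3 u^{a} \, du = - \frac{3}{a + 1}.$$

Differentiating under the integral sign brings down a factor of $\ln u$:
$$\frac{dJ}{da} = \int_{0}^{1} - 3 u^{a} \log{\left(u \right)} \, du = \frac{3}{\left(a + 1\right)^{2}}.$$

Repeating $4$ times in total — each differentiation brings down another $\ln u$ — gives
$$\frac{d^{4}J}{da^{4}} = \int_{0}^{1} - 3 u^{a} \log{\left(u \right)}^{4} \, du = - \frac{72}{\left(a + 1\right)^{5}},$$
and the integrand here is exactly the target integrand, so $I = - \frac{72}{\left(a + 1\right)^{5}}$.

Setting $a = \frac{7}{6}$:
$$I = - \frac{559872}{371293}.$$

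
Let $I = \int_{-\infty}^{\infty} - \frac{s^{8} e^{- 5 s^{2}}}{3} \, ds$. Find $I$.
$- \frac{7 \sqrt{5} \sqrt{\pi}}{10000}$

Consider the simpler parametrised integral
$$J(a) = \int_{-\infty}^{\infty} - \frac{e^{- a s^{2}}}{3} \, ds = - \frac{\sqrt{\pi}}{3 \sqrt{a}}.$$

Differentiating under the integral sign brings down a factor of $(-s^2)$:
$$\frac{dJ}{da} = \int_{-\infty}^{\infty} \frac{s^{2} e^{- a s^{2}}}{3} \, ds = \frac{\sqrt{\pi}}{6 a^{\frac{3}{2}}}.$$

Repeating $4$ times in total — each differentiation brings down another $(-s^2)$ — gives
$$\frac{d^{4}J}{da^{4}} = \int_{-\infty}^{\infty} - \frac{s^{8} e^{- a s^{2}}}{3} \, ds = - \frac{35 \sqrt{\pi}}{16 a^{\frac{9}{2}}},$$
and the integrand here is exactly the target integrand, so $I = - \frac{35 \sqrt{\pi}}{16 a^{\frac{9}{2}}}$.

Setting $a = 5$:
$$I = - \frac{7 \sqrt{5} \sqrt{\pi}}{10000}.$$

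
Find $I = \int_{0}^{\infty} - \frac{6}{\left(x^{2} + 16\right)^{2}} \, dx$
$- \frac{3 \pi}{128}$

Start from the standard arctangent integral
$$J(a) = \int_{0}^{\infty} - \frac{6}{a^{2} + x^{2}} \, dx = - \frac{3 \pi}{a}.$$

Differentiating under the integral sign with respect to $a$,
$$\frac{dJ}{da} = \int_{0}^{\infty} \frac{12 a}{\left(a^{2} + x^{2}\right)^{2}} \, dx = \frac{3 \pi}{a^{2}},$$
so $\int_{0}^{\infty} - \frac{6}{\left(a^{2} + x^{2}\right)^{2}} \, dx = - \frac{3 \pi}{2 a^{3}}$.

Setting $a = 4$:
$$I = - \frac{3 \pi}{128}.$$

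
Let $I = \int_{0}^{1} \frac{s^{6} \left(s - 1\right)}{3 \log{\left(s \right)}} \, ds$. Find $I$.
$- \frac{\log{\left(7 \right)}}{3} + \log{\left(2 \right)}$

Replace the exponent $6$ by a parameter $a$: let $I(a) = \int_{0}^{1} \frac{s^{7} - s^{a}}{3 \log{\left(s \right)}} \, ds$.

Since $\dfrac{\partial}{\partial a}\,s^{a} = s^{a} \ln s$, the $\ln s$ in the denominator cancels and
$$\frac{dI}{da} = \int_{0}^{1} - \frac{1}{3} s^{a} \, ds = - \frac{1}{3} \left[\frac{s^{a+1}}{a+1}\right]_0^1 = - \frac{1}{3 a + 3}.$$

Integrating with respect to $a$ gives $I(a) = - \frac{\log{\left(a + 1 \right)}}{3} + \log{\left(2 \right)} + C$.

At $a = 7$ the integrand is identically $0$, so $I(7) = 0$. The closed form gives $0$, hence $C = 0$.

Setting $a = 6$:
$$I = - \frac{\log{\left(7 \right)}}{3} + \log{\left(2 \right)}.$$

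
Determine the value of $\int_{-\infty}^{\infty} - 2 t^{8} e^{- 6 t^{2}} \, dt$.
$- \frac{35 \sqrt{6} \sqrt{\pi}}{20736}$

Start from the elementary integral
$$J(a) = \int_{-\infty}^{\infty} - 2 e^{- a t^{2}} \, dt = - \frac{2 \sqrt{\pi}}{\sqrt{a}}.$$

Differentiating under the integral sign brings down a factor of $(-t^2)$:
$$\frac{dJ}{da} = \int_{-\infty}^{\infty} 2 t^{2} e^{- a t^{2}} \, dt = \frac{\sqrt{\pi}}{a^{\frac{3}{2}}}.$$

Repeating $4$ times in total — each differentiation brings down another $(-t^2)$ — gives
$$\frac{d^{4}J}{da^{4}} = \int_{-\infty}^{\infty} - 2 t^{8} e^{- a t^{2}} \, dt = - \frac{105 \sqrt{\pi}}{8 a^{\frac{9}{2}}},$$
and the integrand here is exactly the target integrand, so $I = - \frac{105 \sqrt{\pi}}{8 a^{\frac{9}{2}}}$.

Setting $a = 6$:
$$I = - \frac{35 \sqrt{6} \sqrt{\pi}}{20736}.$$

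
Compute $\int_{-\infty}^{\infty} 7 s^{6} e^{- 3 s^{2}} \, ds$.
$\frac{35 \sqrt{3} \sqrt{\pi}}{216}$

Begin with the known integral
$$J(a) = \int_{-\infty}^{\infty} 7 e^{- a s^{2}} \, ds = \frac{7 \sqrt{\pi}}{\sqrt{a}}.$$

Differentiating under the integral sign brings down a factor of $(-s^2)$:
$$\frac{dJ}{da} = \int_{-\infty}^{\infty} - 7 s^{2} e^{- a s^{2}} \, ds = - \frac{7 \sqrt{\pi}}{2 a^{\frac{3}{2}}}.$$

Repeating $3$ times in total — each differentiation brings down another $(-s^2)$ — gives
$$\frac{d^{3}J}{da^{3}} = \int_{-\infty}^{\infty} - 7 s^{6} e^{- a s^{2}} \, ds = - \frac{105 \sqrt{\pi}}{8 a^{\frac{7}{2}}},$$
and the integrand here is $(-1)^{3}$ times the target integrand, so $I = (-1)^{3}\,\frac{d^{3}J}{da^{3}} = \frac{105 \sqrt{\pi}}{8 a^{\frac{7}{2}}}$.

Setting $a = 3$:
$$I = \frac{35 \sqrt{3} \sqrt{\pi}}{216}.$$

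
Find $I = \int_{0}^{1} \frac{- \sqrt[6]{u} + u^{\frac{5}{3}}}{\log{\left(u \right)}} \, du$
$- \log{\left(\frac{7}{16} \right)}$

Introduce a parameter $a$ in the exponent: let $I(a) = \int_{0}^{1} \frac{u^{\frac{5}{3}} - u^{a}}{\log{\left(u \right)}} \, du$.

Since $\dfrac{\partial}{\partial a}\,u^{a} = u^{a} \ln u$, the $\ln u$ in the denominator cancels and
$$\frac{dI}{da} = \int_{0}^{1} -1 u^{a} \, du = -1 \left[\frac{u^{a+1}}{a+1}\right]_0^1 = - \frac{1}{a + 1}.$$

Integrating with respect to $a$ gives $I(a) = - \log{\left(\frac{3 a}{8} + \frac{3}{8} \right)} + C$.

At $a = \frac{5}{3}$ the integrand is identically $0$, so $I(\frac{5}{3}) = 0$. The closed form gives $0$, hence $C = 0$.

Setting $a = \frac{1}{6}$:
$$I = - \log{\left(\frac{7}{16} \right)}.$$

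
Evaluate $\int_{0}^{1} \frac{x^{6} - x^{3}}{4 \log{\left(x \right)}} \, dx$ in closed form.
$- \frac{\log{\left(2 \right)}}{2} + \frac{\log{\left(7 \right)}}{4}$

Consider the one-parameter family: let $I(a) = \int_{0}^{1} \frac{- x^{3} + x^{a}}{4 \log{\left(x \right)}} \, dx$.

Since $\dfrac{\partial}{\partial a}\,x^{a} = x^{a} \ln x$, the $\ln x$ in the denominator cancels and
$$\frac{dI}{da} = \int_{0}^{1} \frac{1}{4} x^{a} \, dx = \frac{1}{4} \left[\frac{x^{a+1}}{a+1}\right]_0^1 = \frac{1}{4 \left(a + 1\right)}.$$

Integrating with respect to $a$ gives $I(a) = \frac{\log{\left(a + 1 \right)}}{4} - \frac{\log{\left(2 \right)}}{2} + C$.

At $a = 3$ the integrand is identically $0$, so $I(3) = 0$. The closed form gives $0$, hence $C = 0$.

Setting $a = 6$:
$$I = - \frac{\log{\left(2 \right)}}{2} + \frac{\log{\left(7 \right)}}{4}.$$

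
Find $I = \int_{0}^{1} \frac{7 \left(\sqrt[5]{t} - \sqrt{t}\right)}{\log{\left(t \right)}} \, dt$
$\log{\left(\frac{16384}{78125} \right)}$

Replace the exponent $\frac{1}{5}$ by a parameter $a$: let $I(a) = \int_{0}^{1} \frac{7 \left(- \sqrt{t} + t^{a}\right)}{\log{\left(t \right)}} \, dt$.

Since $\dfrac{\partial}{\partial a}\,t^{a} = t^{a} \ln t$, the $\ln t$ in the denominator cancels and
$$\frac{dI}{da} = \int_{0}^{1} 7 t^{a} \, dt = 7 \left[\frac{t^{a+1}}{a+1}\right]_0^1 = \frac{7}{a + 1}.$$

Integrating with respect to $a$ gives $I(a) = \log{\left(\frac{128 \left(a + 1\right)^{7}}{2187} \right)} + C$.

At $a = \frac{1}{2}$ the integrand is identically $0$, so $I(\frac{1}{2}) = 0$. The closed form gives $0$, hence $C = 0$.

Setting $a = \frac{1}{5}$:
$$I = \log{\left(\frac{16384}{78125} \right)}.$$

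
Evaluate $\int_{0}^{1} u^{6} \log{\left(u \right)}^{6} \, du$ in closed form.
$\frac{720}{823543}$

Start from the elementary integral
$$J(a) = \int_{0}^{1} u^{a} \, du = \frac{1}{a + 1}.$$

Differentiating under the integral sign brings down a factor of $\ln u$:
$$\frac{dJ}{da} = \int_{0}^{1} u^{a} \log{\left(u \right)} \, du = - \frac{1}{\left(a + 1\right)^{2}}.$$

Repeating $6$ times in total — each differentiation brings down another $\ln u$ — gives
$$\frac{d^{6}J}{da^{6}} = \int_{0}^{1} u^{a} \log{\left(u \right)}^{6} \, du = \frac{720}{\left(a + 1\right)^{7}},$$
and the integrand here is exactly the target integrand, so $I = \frac{720}{\left(a + 1\right)^{7}}$.

Setting $a = 6$:
$$I = \frac{720}{823543}.$$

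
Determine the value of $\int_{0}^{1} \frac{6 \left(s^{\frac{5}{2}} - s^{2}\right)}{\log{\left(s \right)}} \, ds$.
$- \log{\left(\frac{46656}{117649} \right)}$

Replace the exponent $2$ by a parameter $a$: let $I(a) = \int_{0}^{1} \frac{6 \left(s^{\frac{5}{2}} - s^{a}\right)}{\log{\left(s \right)}} \, ds$.

Since $\dfrac{\partial}{\partial a}\,s^{a} = s^{a} \ln s$, the $\ln s$ in the denominator cancels and
$$\frac{dI}{da} = \int_{0}^{1} -6 s^{a} \, ds = -6 \left[\frac{s^{a+1}}{a+1}\right]_0^1 = - \frac{6}{a + 1}.$$

Integrating with respect to $a$ gives $I(a) = - \log{\left(\frac{64 \left(a + 1\right)^{6}}{117649} \right)} + C$.

At $a = \frac{5}{2}$ the integrand is identically $0$, so $I(\frac{5}{2}) = 0$. The closed form gives $0$, hence $C = 0$.

Setting $a = 2$:
$$I = - \log{\left(\frac{46656}{117649} \right)}.$$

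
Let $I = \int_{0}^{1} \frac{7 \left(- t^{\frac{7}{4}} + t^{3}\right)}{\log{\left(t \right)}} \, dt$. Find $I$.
$- \log{\left(\frac{19487171}{268435456} \right)}$

Consider the one-parameter family: let $I(a) = \int_{0}^{1} \frac{7 \left(t^{3} - t^{a}\right)}{\log{\left(t \right)}} \, dt$.

Since $\dfrac{\partial}{\partial a}\,t^{a} = t^{a} \ln t$, the $\ln t$ in the denominator cancels and
$$\frac{dI}{da} = \int_{0}^{1} -7 t^{a} \, dt = -7 \left[\frac{t^{a+1}}{a+1}\right]_0^1 = - \frac{7}{a + 1}.$$

Integrating with respect to $a$ gives $I(a) = - \log{\left(\frac{\left(a + 1\right)^{7}}{16384} \right)} + C$.

At $a = 3$ the integrand is identically $0$, so $I(3) = 0$. The closed form gives $0$, hence $C = 0$.

Setting $a = \frac{7}{4}$:
$$I = - \log{\left(\frac{19487171}{268435456} \right)}.$$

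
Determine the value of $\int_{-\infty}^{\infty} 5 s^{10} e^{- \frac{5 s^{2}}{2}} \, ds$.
$\frac{189 \sqrt{10} \sqrt{\pi}}{625}$

Consider the simpler parametrised integral
$$J(a) = \int_{-\infty}^{\infty} 5 e^{- a s^{2}} \, ds = \frac{5 \sqrt{\pi}}{\sqrt{a}}.$$

Differentiating under the integral sign brings down a factor of $(-s^2)$:
$$\frac{dJ}{da} = \int_{-\infty}^{\infty} - 5 s^{2} e^{- a s^{2}} \, ds = - \frac{5 \sqrt{\pi}}{2 a^{\frac{3}{2}}}.$$

Repeating $5$ times in total — each differentiation brings down another $(-s^2)$ — gives
$$\frac{d^{5}J}{da^{5}} = \int_{-\infty}^{\infty} - 5 s^{10} e^{- a s^{2}} \, ds = - \frac{4725 \sqrt{\pi}}{32 a^{\frac{11}{2}}},$$
and the integrand here is $(-1)^{5}$ times the target integrand, so $I = (-1)^{5}\,\frac{d^{5}J}{da^{5}} = \frac{4725 \sqrt{\pi}}{32 a^{\frac{11}{2}}}$.

Setting $a = \frac{5}{2}$:
$$I = \frac{189 \sqrt{10} \sqrt{\pi}}{625}.$$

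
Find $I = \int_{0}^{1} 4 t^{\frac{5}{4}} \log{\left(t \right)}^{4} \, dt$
$\frac{32768}{19683}$

Begin with the known integral
$$J(a) = \int_{0}^{1} 4 t^{a} \, dt = \frac{4}{a + 1}.$$

Differentiating under the integral sign brings down a factor of $\ln t$:
$$\frac{dJ}{da} = \int_{0}^{1} 4 t^{a} \log{\left(t \right)} \, dt = - \frac{4}{\left(a + 1\right)^{2}}.$$

Repeating $4$ times in total — each differentiation brings down another $\ln t$ — gives
$$\frac{d^{4}J}{da^{4}} = \int_{0}^{1} 4 t^{a} \log{\left(t \right)}^{4} \, dt = \frac{96}{\left(a + 1\right)^{5}},$$
and the integrand here is exactly the target integrand, so $I = \frac{96}{\left(a + 1\right)^{5}}$.

Setting $a = \frac{5}{4}$:
$$I = \frac{32768}{19683}.$$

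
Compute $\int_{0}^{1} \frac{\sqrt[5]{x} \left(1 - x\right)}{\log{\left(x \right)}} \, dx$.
$\log{\left(\frac{6}{11} \right)}$

Consider the one-parameter family: let $I(a) = \int_{0}^{1} \frac{- x^{\frac{6}{5}} + x^{a}}{\log{\left(x \right)}} \, dx$.

Since $\dfrac{\partial}{\partial a}\,x^{a} = x^{a} \ln x$, the $\ln x$ in the denominator cancels and
$$\frac{dI}{da} = \int_{0}^{1} x^{a} \, dx = \left[\frac{x^{a+1}}{a+1}\right]_0^1 = \frac{1}{a + 1}.$$

Integrating with respect to $a$ gives $I(a) = \log{\left(\frac{5 a}{11} + \frac{5}{11} \right)} + C$.

At $a = \frac{6}{5}$ the integrand is identically $0$, so $I(\frac{6}{5}) = 0$. The closed form gives $0$, hence $C = 0$.

Setting $a = \frac{1}{5}$:
$$I = \log{\left(\frac{6}{11} \right)}.$$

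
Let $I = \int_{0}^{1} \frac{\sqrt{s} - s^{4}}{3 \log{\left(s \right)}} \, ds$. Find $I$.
$- \frac{\log{\left(5 \right)}}{3} - \frac{\log{\left(2 \right)}}{3} + \frac{\log{\left(3 \right)}}{3}$

Replace the exponent $4$ by a parameter $a$: let $I(a) = \int_{0}^{1} \frac{\sqrt{s} - s^{a}}{3 \log{\left(s \right)}} \, ds$.

Since $\dfrac{\partial}{\partial a}\,s^{a} = s^{a} \ln s$, the $\ln s$ in the denominator cancels and
$$\frac{dI}{da} = \int_{0}^{1} - \frac{1}{3} s^{a} \, ds = - \frac{1}{3} \left[\frac{s^{a+1}}{a+1}\right]_0^1 = - \frac{1}{3 a + 3}.$$

Integrating with respect to $a$ gives $I(a) = - \frac{\log{\left(a + 1 \right)}}{3} - \frac{\log{\left(2 \right)}}{3} + \frac{\log{\left(3 \right)}}{3} + C$.

At $a = \frac{1}{2}$ the integrand is identically $0$, so $I(\frac{1}{2}) = 0$. The closed form gives $0$, hence $C = 0$.

Setting $a = 4$:
$$I = - \frac{\log{\left(5 \right)}}{3} - \frac{\log{\left(2 \right)}}{3} + \frac{\log{\left(3 \right)}}{3}.$$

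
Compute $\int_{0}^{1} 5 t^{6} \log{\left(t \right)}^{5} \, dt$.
$- \frac{600}{117649}$

Begin with the known integral
$$J(a) = \int_{0}^{1} 5 t^{a} \, dt = \frac{5}{a + 1}.$$

Differentiating under the integral sign brings down a factor of $\ln t$:
$$\frac{dJ}{da} = \int_{0}^{1} 5 t^{a} \log{\left(t \right)} \, dt = - \frac{5}{\left(a + 1\right)^{2}}.$$

Repeating $5$ times in total — each differentiation brings down another $\ln t$ — gives
$$\frac{d^{5}J}{da^{5}} = \int_{0}^{1} 5 t^{a} \log{\left(t \right)}^{5} \, dt = - \frac{600}{\left(a + 1\right)^{6}},$$
and the integrand here is exactly the target integrand, so $I = - \frac{600}{\left(a + 1\right)^{6}}$.

Setting $a = 6$:
$$I = - \frac{600}{117649}.$$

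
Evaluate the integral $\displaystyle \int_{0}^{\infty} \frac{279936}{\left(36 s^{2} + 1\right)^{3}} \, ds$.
$8748 \pi$

Recall the elementary integral
$$J(a) = \int_{0}^{\infty} \frac{6}{a^{2} + s^{2}} \, ds = \frac{3 \pi}{a}.$$

Differentiating under the integral sign with respect to $a$,
$$\frac{dJ}{da} = \int_{0}^{\infty} - \frac{12 a}{\left(a^{2} + s^{2}\right)^{2}} \, ds = - \frac{3 \pi}{a^{2}},$$
so $\int_{0}^{\infty} \frac{6}{\left(a^{2} + s^{2}\right)^{2}} \, ds = \frac{3 \pi}{2 a^{3}}$.

Repeating — each differentiation of $1/(s^2+a^2)^j$ produces $-2ja/(s^2+a^2)^{j+1}$ — and dividing through by $-2ja$ at each step yields, after $2$ differentiations in total,
$$\int_{0}^{\infty} \frac{6}{\left(a^{2} + s^{2}\right)^{3}} \, ds = \frac{9 \pi}{8 a^{5}}.$$

Setting $a = \frac{1}{6}$:
$$I = 8748 \pi.$$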